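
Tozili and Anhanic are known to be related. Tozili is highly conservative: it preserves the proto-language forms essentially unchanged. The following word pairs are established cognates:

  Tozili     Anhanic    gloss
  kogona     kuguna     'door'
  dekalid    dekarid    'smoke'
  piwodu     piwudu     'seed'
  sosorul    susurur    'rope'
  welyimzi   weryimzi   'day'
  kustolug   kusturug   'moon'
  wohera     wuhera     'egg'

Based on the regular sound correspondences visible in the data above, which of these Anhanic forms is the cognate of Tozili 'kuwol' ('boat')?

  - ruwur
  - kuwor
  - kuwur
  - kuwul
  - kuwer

kuwur

kogona ~ kuguna, piwodu ~ piwudu — Tozili o corresponds to Anhanic u after a consonant, before a consonant other than r, m, n, p, b, f, v.
sosorul ~ susurur — Tozili l corresponds to Anhanic r word-finally.
Applying these to Tozili 'kuwol':
  kuwol → kuwul   (o→u after a consonant, before a consonant other than r, m, n, p, b, f, v)
  kuwul → kuwur   (l→r word-finally)
So the Anhanic cognate is 'kuwur'.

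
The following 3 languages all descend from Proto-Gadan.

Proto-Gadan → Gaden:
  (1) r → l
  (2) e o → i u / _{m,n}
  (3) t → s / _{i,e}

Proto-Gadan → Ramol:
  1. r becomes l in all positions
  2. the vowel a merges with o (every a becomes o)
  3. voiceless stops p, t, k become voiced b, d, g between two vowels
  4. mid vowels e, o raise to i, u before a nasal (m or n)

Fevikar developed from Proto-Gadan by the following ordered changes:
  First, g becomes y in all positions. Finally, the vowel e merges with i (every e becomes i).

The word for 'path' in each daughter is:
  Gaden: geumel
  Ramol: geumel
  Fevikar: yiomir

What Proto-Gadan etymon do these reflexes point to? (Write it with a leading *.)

Position 2: Gaden has e, Ramol has e, Fevikar has i. Gaden preserves e here (none of its changes turn any other segment into e), so the proto-segment is *e.
Position 5: Gaden has e, Ramol has e, Fevikar has i. Gaden preserves e here (none of its changes turn any other segment into e), so the proto-segment is *e.
Continuing position by position gives *geomer; check it forward:
Gaden: *geomer
  geomer → geomel   [unconditioned shift]
  geomel → geumel   [pre-nasal raising]
  geumel (rule 3 does not apply)
  giving Gaden geumel.
Ramol: start from *geomer.
  rule 1 (unconditioned shift): geomer → geomel
  rule 2: no change — geomel
  rule 3: no change — geomel
  rule 4 (pre-nasal raising): geomel → geumel
  ⇒ Ramol geumel
Fevikar: *geomer
  geomer → yeomer   [unconditioned shift]
  yeomer → yiomir   [vowel merger]
  giving Fevikar yiomir.
Only *geomer yields all of Gaden geumel, Ramol geumel, Fevikar yiomir.

*geomer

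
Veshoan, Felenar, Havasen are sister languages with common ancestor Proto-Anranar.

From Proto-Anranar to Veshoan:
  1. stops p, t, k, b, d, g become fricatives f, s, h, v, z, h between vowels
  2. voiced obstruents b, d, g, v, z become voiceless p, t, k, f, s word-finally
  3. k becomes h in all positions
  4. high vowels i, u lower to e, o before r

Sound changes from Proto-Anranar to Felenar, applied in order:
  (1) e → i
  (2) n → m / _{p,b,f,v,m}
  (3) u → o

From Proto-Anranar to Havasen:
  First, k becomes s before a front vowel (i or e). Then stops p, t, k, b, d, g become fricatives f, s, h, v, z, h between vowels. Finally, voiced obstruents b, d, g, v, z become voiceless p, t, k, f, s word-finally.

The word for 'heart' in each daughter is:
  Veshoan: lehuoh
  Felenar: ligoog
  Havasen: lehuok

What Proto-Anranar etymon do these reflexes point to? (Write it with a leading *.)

*leguog

Position 6: Veshoan has h, Felenar has g, Havasen has k. Felenar preserves g here (none of its changes turn any other segment into g), so the proto-segment is *g.
Position 4: Veshoan has u, Felenar has o, Havasen has u. Veshoan preserves u here (none of its changes turn any other segment into u), so the proto-segment is *u.
This points to *leguog. Verify forward in each daughter:
Veshoan: *leguog
  leguog → lehuog   [intervocalic lenition]
  lehuog → lehuok   [final devoicing]
  lehuok → lehuoh   [unconditioned shift]
  lehuoh (rule 4 does not apply)
  giving Veshoan lehuoh.
Felenar: *leguog
  leguog → liguog   [vowel merger]
  liguog (rule 2 does not apply)
  liguog → ligoog   [vowel merger]
  giving Felenar ligoog.
Havasen: start from *leguog.
  rule 1: no change — leguog
  rule 2 (intervocalic lenition): leguog → lehuog
  rule 3 (final devoicing): lehuog → lehuok
  ⇒ Havasen lehuok
No other proto-form is consistent with every reflex, so the reconstruction is *leguog.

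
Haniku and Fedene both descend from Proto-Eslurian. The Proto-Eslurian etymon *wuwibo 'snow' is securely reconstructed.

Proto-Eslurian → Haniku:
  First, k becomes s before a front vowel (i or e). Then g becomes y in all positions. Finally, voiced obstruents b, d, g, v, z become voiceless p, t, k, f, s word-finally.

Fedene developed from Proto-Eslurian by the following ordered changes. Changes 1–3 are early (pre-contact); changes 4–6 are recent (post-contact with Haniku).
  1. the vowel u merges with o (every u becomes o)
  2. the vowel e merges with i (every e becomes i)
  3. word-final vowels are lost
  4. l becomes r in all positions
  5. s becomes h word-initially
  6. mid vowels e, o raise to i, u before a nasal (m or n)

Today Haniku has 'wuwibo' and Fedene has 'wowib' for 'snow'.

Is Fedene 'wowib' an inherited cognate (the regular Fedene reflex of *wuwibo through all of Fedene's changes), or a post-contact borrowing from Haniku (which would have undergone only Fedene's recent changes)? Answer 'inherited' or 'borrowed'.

If inherited, *wuwibo would pass through all of Fedene's changes:
Fedene: *wuwibo
  wuwibo → wowibo   [vowel merger]
  wowibo (rule 2 does not apply)
  wowibo → wowib   [apocope]
  wowib (rule 4 does not apply)
  wowib (rule 5 does not apply)
  wowib (rule 6 does not apply)
  giving Fedene wowib.
If borrowed from Haniku 'wuwibo' after the early changes, it would undergo only the recent ones:
  rule 4 (unconditioned shift): no change (wuwibo)
  rule 5 (debuccalisation): no change (wuwibo)
  rule 6 (pre-nasal raising): no change (wuwibo)
  ⇒ as a loan: wuwibo
Fedene 'wowib' matches the inherited outcome exactly, so it is an inherited cognate, not a loan.

inherited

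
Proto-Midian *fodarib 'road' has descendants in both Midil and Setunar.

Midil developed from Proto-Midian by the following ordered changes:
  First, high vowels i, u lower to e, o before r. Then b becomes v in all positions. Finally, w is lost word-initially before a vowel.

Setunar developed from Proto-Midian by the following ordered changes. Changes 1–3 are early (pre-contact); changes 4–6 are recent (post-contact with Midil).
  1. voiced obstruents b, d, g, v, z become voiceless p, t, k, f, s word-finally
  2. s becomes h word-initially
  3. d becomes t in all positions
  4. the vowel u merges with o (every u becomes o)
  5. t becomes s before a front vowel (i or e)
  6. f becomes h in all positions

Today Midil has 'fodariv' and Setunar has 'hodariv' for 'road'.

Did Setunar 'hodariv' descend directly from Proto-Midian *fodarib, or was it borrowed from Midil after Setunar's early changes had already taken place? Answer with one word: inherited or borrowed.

borrowed

If inherited, *fodarib would pass through all of Setunar's changes:
Setunar: *fodarib > fodarip > fotarip > hotarip  (by final devoicing, unconditioned shift, unconditioned shift)
If borrowed from Midil 'fodariv' after the early changes, it would undergo only the recent ones:
  rule 4 (vowel merger): no change (fodariv)
  rule 5 (palatalisation): no change (fodariv)
  rule 6 (unconditioned shift): fodariv → hodariv
  ⇒ as a loan: hodariv
Setunar 'hodariv' matches the loan outcome 'hodariv', not the inherited 'hotarip' — it skipped the early Setunar changes, so it was borrowed from Midil.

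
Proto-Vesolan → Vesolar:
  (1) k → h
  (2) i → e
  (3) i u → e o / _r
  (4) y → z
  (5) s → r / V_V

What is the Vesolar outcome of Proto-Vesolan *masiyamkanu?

Vesolar: *masiyamkanu > masiyamhanu > maseyamhanu > masezamhanu > marezamhanu  (by unconditioned shift, vowel merger, unconditioned shift, rhotacism)

marezamhanu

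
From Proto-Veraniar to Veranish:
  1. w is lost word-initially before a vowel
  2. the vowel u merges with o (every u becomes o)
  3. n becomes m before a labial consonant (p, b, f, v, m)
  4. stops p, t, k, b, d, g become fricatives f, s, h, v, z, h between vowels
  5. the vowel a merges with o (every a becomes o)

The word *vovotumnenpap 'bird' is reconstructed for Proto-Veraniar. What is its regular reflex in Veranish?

Veranish: start from *vovotumnenpap.
  rule 1: no change — vovotumnenpap
  rule 2 (vowel merger): vovotumnenpap → vovotomnenpap
  rule 3 (nasal place assimilation): vovotomnenpap → vovotomnempap
  rule 4 (intervocalic lenition): vovotomnempap → vovosomnempap
  rule 5 (vowel merger): vovosomnempap → vovosomnempop
  ⇒ Veranish vovosomnempop

vovosomnempop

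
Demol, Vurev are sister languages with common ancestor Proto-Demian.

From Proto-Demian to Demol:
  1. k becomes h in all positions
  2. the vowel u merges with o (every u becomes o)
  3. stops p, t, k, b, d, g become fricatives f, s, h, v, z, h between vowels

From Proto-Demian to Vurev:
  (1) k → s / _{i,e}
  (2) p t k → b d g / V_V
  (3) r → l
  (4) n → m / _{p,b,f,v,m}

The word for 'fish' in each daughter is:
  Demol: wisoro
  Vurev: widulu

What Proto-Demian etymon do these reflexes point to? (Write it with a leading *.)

Position 6: Demol has o, Vurev has u. Vurev preserves u here (none of its changes turn any other segment into u), so the proto-segment is *u.
Position 3: Demol has s, Vurev has d. Taking the neighbouring segments as reconstructed: Demol s could go back to *t or *s; Vurev d could go back to *t or *d — the one source consistent with every daughter is *t.
Continuing position by position gives *wituru; check it forward:
Demol: start from *wituru.
  rule 1: no change — wituru
  rule 2 (vowel merger): wituru → witoro
  rule 3 (intervocalic lenition): witoro → wisoro
  ⇒ Demol wisoro
Vurev: *wituru
  wituru (rule 1 does not apply)
  wituru → widuru   [intervocalic voicing]
  widuru → widulu   [unconditioned shift]
  widulu (rule 4 does not apply)
  giving Vurev widulu.
Only *wituru yields all of Demol wisoro, Vurev widulu.

*wituru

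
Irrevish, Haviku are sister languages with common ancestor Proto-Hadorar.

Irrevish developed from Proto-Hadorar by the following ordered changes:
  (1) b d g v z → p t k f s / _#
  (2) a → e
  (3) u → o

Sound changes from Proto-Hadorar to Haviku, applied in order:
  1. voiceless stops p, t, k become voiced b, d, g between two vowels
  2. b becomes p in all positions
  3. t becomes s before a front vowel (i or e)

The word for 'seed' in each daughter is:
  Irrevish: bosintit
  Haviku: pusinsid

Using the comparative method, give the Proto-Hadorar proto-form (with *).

Position 1: Irrevish has b, Haviku has p. Irrevish preserves b here (none of its changes turn any other segment into b), so the proto-segment is *b.
Position 2: Irrevish has o, Haviku has u. Haviku preserves u here (none of its changes turn any other segment into u), so the proto-segment is *u.
Continuing position by position gives *busintid; check it forward:
Irrevish: *busintid
  busintid → busintit   [final devoicing]
  busintit (rule 2 does not apply)
  busintit → bosintit   [vowel merger]
  giving Irrevish bosintit.
Haviku: start from *busintid.
  rule 1: no change — busintid
  rule 2 (unconditioned shift): busintid → pusintid
  rule 3 (palatalisation): pusintid → pusinsid
  ⇒ Haviku pusinsid
Only *busintid yields all of Irrevish bosintit, Haviku pusinsid.

*busintid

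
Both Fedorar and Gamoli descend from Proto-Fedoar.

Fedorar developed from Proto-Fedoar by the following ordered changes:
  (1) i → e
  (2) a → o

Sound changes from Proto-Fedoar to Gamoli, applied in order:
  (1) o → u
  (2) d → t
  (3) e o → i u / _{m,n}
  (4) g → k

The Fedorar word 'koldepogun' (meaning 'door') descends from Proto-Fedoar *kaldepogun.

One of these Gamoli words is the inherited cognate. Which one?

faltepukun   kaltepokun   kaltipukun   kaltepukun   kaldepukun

Gamoli: start from *kaldepogun.
  rule 1 (vowel merger): kaldepogun → kaldepugun
  rule 2 (unconditioned shift): kaldepugun → kaltepugun
  rule 3: no change — kaltepugun
  rule 4 (unconditioned shift): kaltepugun → kaltepukun
  ⇒ Gamoli kaltepukun
Among the options, 'kaltepukun' alone shows every Gamoli change applied in order.

kaltepukun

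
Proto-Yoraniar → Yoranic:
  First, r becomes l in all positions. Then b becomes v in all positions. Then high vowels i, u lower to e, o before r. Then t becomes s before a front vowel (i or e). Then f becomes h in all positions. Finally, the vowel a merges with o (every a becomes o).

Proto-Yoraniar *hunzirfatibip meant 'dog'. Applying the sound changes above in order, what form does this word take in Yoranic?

hunzilhosivip

Yoranic: start from *hunzirfatibip.
  rule 1 (unconditioned shift): hunzirfatibip → hunzilfatibip
  rule 2 (unconditioned shift): hunzilfatibip → hunzilfativip
  rule 3: no change — hunzilfativip
  rule 4 (palatalisation): hunzilfativip → hunzilfasivip
  rule 5 (unconditioned shift): hunzilfasivip → hunzilhasivip
  rule 6 (vowel merger): hunzilhasivip → hunzilhosivip
  ⇒ Yoranic hunzilhosivip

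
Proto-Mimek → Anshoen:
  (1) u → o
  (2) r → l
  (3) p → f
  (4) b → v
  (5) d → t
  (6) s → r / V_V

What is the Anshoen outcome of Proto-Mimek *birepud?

Anshoen: *birepud
  birepud → birepod   [vowel merger]
  birepod → bilepod   [unconditioned shift]
  bilepod → bilefod   [unconditioned shift]
  bilefod → vilefod   [unconditioned shift]
  vilefod → vilefot   [unconditioned shift]
  vilefot (rule 6 does not apply)
  giving Anshoen vilefot.

vilefot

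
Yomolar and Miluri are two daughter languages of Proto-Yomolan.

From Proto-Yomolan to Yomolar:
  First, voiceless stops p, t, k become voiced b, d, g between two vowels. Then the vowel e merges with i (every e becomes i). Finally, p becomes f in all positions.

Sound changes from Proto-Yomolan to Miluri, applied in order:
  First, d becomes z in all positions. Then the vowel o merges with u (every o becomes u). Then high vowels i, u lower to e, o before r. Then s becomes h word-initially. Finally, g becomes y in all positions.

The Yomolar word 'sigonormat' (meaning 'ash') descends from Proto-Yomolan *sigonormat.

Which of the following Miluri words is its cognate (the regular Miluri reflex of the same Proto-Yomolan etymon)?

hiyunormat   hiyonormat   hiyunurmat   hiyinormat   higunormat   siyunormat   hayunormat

Miluri: start from *sigonormat.
  rule 1: no change — sigonormat
  rule 2 (vowel merger): sigonormat → sigunurmat
  rule 3 (pre-rhotic lowering): sigunurmat → sigunormat
  rule 4 (debuccalisation): sigunormat → higunormat
  rule 5 (unconditioned shift): higunormat → hiyunormat
  ⇒ Miluri hiyunormat

hiyunormat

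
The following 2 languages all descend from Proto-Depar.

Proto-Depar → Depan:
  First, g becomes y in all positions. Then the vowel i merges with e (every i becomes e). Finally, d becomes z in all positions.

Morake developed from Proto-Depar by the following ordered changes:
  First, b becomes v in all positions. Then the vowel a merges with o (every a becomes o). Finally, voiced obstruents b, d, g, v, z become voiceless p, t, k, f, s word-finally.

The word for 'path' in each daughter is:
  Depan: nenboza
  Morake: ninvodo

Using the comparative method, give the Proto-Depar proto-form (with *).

Position 6: Depan has z, Morake has d. Morake preserves d here (none of its changes turn any other segment into d), so the proto-segment is *d.
Position 2: Depan has e, Morake has i. Morake preserves i here (none of its changes turn any other segment into i), so the proto-segment is *i.
Verify the candidate proto-form against each daughter:
Depan: start from *ninboda.
  rule 1: no change — ninboda
  rule 2 (vowel merger): ninboda → nenboda
  rule 3 (unconditioned shift): nenboda → nenboza
  ⇒ Depan nenboza
Morake: *ninboda > ninvoda > ninvodo  (by unconditioned shift, vowel merger)
No other proto-form is consistent with every reflex, so the reconstruction is *ninboda.

*ninboda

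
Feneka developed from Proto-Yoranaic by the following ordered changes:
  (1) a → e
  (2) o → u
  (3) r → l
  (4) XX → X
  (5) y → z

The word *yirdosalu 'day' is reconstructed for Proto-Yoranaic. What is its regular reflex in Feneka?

Feneka: start from *yirdosalu.
  rule 1 (vowel merger): yirdosalu → yirdoselu
  rule 2 (vowel merger): yirdoselu → yirduselu
  rule 3 (unconditioned shift): yirduselu → yilduselu
  rule 4: no change — yilduselu
  rule 5 (unconditioned shift): yilduselu → zilduselu
  ⇒ Feneka zilduselu

zilduselu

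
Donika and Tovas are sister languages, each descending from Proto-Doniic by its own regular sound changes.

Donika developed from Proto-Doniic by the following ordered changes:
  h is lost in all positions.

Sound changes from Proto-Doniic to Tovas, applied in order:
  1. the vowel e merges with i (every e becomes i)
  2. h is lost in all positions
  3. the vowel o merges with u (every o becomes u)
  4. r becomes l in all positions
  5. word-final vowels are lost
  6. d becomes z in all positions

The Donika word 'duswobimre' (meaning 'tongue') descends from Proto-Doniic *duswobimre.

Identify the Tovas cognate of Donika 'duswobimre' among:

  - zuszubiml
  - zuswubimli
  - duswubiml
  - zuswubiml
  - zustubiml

Tovas: *duswobimre
  duswobimre → duswobimri   [vowel merger]
  duswobimri (rule 2 does not apply)
  duswobimri → duswubimri   [vowel merger]
  duswubimri → duswubimli   [unconditioned shift]
  duswubimli → duswubiml   [apocope]
  duswubiml → zuswubiml   [unconditioned shift]
  giving Tovas zuswubiml.
The other candidates each miss or misapply at least one Tovas change.

zuswubiml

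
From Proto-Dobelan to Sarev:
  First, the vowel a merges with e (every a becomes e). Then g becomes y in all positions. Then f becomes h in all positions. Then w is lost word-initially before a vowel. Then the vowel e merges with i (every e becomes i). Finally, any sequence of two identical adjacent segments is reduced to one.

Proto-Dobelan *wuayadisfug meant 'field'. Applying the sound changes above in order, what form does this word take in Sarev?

uiyidishuy

Sarev: *wuayadisfug
  wuayadisfug → wueyedisfug   [vowel merger]
  wueyedisfug → wueyedisfuy   [unconditioned shift]
  wueyedisfuy → wueyedishuy   [unconditioned shift]
  wueyedishuy → ueyedishuy   [glide loss]
  ueyedishuy → uiyidishuy   [vowel merger]
  uiyidishuy (rule 6 does not apply)
  giving Sarev uiyidishuy.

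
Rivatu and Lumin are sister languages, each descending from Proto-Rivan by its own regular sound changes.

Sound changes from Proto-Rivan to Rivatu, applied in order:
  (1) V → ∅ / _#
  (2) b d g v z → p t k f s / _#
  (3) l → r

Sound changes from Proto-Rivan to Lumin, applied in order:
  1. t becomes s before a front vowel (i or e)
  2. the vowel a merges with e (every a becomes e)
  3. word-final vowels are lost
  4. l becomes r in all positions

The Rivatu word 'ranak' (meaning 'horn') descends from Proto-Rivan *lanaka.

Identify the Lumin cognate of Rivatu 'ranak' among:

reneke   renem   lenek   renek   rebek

Lumin: start from *lanaka.
  rule 1: no change — lanaka
  rule 2 (vowel merger): lanaka → leneke
  rule 3 (apocope): leneke → lenek
  rule 4 (unconditioned shift): lenek → renek
  ⇒ Lumin renek
Among the options, 'renek' alone shows every Lumin change applied in order.

renek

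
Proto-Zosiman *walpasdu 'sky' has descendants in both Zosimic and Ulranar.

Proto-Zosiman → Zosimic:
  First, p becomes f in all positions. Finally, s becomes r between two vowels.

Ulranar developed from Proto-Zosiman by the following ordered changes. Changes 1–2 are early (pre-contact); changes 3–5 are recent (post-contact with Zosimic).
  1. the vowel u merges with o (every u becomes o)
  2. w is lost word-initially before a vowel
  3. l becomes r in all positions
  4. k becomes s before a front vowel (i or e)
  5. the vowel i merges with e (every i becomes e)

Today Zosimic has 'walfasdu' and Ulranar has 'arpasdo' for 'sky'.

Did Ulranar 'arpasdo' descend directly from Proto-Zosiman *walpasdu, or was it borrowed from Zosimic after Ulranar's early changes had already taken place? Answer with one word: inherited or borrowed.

If inherited, *walpasdu would pass through all of Ulranar's changes:
Ulranar: start from *walpasdu.
  rule 1 (vowel merger): walpasdu → walpasdo
  rule 2 (glide loss): walpasdo → alpasdo
  rule 3 (unconditioned shift): alpasdo → arpasdo
  rule 4: no change — arpasdo
  rule 5: no change — arpasdo
  ⇒ Ulranar arpasdo
If borrowed from Zosimic 'walfasdu' after the early changes, it would undergo only the recent ones:
  rule 3 (unconditioned shift): walfasdu → warfasdu
  rule 4 (palatalisation): no change (warfasdu)
  rule 5 (vowel merger): no change (warfasdu)
  ⇒ as a loan: warfasdu
Ulranar 'arpasdo' matches the inherited outcome exactly, so it is an inherited cognate, not a loan.

inherited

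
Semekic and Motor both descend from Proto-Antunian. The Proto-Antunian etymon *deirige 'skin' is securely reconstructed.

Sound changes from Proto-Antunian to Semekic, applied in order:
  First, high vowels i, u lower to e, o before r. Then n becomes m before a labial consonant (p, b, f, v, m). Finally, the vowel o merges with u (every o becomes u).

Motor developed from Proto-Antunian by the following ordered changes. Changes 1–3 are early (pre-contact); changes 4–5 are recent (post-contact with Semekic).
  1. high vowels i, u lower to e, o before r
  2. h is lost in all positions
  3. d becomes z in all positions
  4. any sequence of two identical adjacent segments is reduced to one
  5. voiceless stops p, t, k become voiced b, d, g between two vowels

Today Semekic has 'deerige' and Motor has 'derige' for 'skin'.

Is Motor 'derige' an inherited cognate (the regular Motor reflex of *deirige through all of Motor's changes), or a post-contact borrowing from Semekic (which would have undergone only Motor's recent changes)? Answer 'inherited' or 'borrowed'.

If inherited, *deirige would pass through all of Motor's changes:
Motor: *deirige
  deirige → deerige   [pre-rhotic lowering]
  deerige (rule 2 does not apply)
  deerige → zeerige   [unconditioned shift]
  zeerige → zerige   [degemination]
  zerige (rule 5 does not apply)
  giving Motor zerige.
If borrowed from Semekic 'deerige' after the early changes, it would undergo only the recent ones:
  rule 4 (degemination): deerige → derige
  rule 5 (intervocalic voicing): no change (derige)
  ⇒ as a loan: derige
Motor 'derige' matches the loan outcome 'derige', not the inherited 'zerige' — it skipped the early Motor changes, so it was borrowed from Semekic.

borrowed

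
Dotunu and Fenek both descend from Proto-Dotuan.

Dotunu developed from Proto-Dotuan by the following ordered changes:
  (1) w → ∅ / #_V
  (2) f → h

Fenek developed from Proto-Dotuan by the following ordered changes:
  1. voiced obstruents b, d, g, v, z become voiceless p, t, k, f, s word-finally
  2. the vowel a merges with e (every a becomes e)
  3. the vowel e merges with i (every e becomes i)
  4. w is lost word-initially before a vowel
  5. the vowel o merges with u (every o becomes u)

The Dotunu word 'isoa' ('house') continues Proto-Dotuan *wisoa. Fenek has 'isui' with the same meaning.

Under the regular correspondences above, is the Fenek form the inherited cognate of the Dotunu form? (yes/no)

Derive the expected Fenek reflex of *wisoa:
Fenek: *wisoa > wisoe > wisoi > isoi > isui  (by vowel merger, vowel merger, glide loss, vowel merger)
Fenek 'isui' matches the regular reflex exactly, so the pair is cognate.

yes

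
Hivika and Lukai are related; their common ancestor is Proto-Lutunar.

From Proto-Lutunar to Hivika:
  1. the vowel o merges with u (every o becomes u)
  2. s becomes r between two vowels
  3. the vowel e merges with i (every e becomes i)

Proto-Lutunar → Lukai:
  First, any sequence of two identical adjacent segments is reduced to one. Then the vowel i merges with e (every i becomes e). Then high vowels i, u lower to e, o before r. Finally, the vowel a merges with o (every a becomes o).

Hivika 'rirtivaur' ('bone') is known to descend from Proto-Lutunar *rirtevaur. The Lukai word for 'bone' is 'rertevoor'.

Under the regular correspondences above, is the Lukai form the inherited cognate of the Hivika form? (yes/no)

Derive the expected Lukai reflex of *rirtevaur:
Lukai: start from *rirtevaur.
  rule 1: no change — rirtevaur
  rule 2 (vowel merger): rirtevaur → rertevaur
  rule 3 (pre-rhotic lowering): rertevaur → rertevaor
  rule 4 (vowel merger): rertevaor → rertevoor
  ⇒ Lukai rertevoor
Lukai 'rertevoor' matches the regular reflex exactly, so the pair is cognate.

yes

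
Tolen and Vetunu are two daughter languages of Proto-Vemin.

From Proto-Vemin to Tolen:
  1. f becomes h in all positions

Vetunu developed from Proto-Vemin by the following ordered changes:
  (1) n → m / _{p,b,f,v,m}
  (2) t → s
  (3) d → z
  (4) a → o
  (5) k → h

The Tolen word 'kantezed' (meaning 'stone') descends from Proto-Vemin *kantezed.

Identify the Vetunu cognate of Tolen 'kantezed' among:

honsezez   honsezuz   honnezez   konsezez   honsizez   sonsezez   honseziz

Vetunu: *kantezed
  kantezed (rule 1 does not apply)
  kantezed → kansezed   [unconditioned shift]
  kansezed → kansezez   [unconditioned shift]
  kansezez → konsezez   [vowel merger]
  konsezez → honsezez   [unconditioned shift]
  giving Vetunu honsezez.
Only 'honsezez' matches the regular Vetunu development of *kantezed.

honsezez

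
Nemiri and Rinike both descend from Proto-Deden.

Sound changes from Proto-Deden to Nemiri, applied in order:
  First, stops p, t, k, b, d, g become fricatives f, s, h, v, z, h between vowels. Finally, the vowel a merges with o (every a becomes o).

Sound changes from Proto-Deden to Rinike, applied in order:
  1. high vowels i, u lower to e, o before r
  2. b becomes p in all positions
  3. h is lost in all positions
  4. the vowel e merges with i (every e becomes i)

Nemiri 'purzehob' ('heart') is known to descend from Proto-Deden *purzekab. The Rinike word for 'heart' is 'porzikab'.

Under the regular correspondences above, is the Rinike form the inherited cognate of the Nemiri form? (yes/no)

Derive the expected Rinike reflex of *purzekab:
Rinike: start from *purzekab.
  rule 1 (pre-rhotic lowering): purzekab → porzekab
  rule 2 (unconditioned shift): porzekab → porzekap
  rule 3: no change — porzekap
  rule 4 (vowel merger): porzekap → porzikap
  ⇒ Rinike porzikap
The regular Rinike reflex would be 'porzikap', but the attested form is 'porzikab'. The correspondence is irregular, so they are not cognates (the Rinike form has a different source).

no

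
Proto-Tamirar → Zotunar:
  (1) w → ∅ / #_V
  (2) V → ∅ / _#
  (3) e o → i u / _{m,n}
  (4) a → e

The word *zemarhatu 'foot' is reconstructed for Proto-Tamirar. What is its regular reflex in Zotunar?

Zotunar: start from *zemarhatu.
  rule 1: no change — zemarhatu
  rule 2 (apocope): zemarhatu → zemarhat
  rule 3 (pre-nasal raising): zemarhat → zimarhat
  rule 4 (vowel merger): zimarhat → zimerhet
  ⇒ Zotunar zimerhet

zimerhet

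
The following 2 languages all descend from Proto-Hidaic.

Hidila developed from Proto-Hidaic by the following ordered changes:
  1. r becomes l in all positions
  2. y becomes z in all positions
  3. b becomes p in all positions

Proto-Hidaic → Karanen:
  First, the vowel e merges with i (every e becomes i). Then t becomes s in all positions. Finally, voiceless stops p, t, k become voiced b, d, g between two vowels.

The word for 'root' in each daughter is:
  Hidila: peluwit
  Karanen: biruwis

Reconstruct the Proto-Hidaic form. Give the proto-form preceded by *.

*beruwit

Position 2: Hidila has e, Karanen has i. Hidila preserves e here (none of its changes turn any other segment into e), so the proto-segment is *e.
Position 1: Hidila has p, Karanen has b. Taking the neighbouring segments as reconstructed: Hidila p could go back to *p or *b; Karanen b can only go back to *b — the one source consistent with every daughter is *b.
Position 3: Hidila has l, Karanen has r. Karanen preserves r here (none of its changes turn any other segment into r), so the proto-segment is *r.
Verify the candidate proto-form against each daughter:
Hidila: *beruwit > beluwit > peluwit  (by unconditioned shift, unconditioned shift)
Karanen: *beruwit
  beruwit → biruwit   [vowel merger]
  biruwit → biruwis   [unconditioned shift]
  biruwis (rule 3 does not apply)
  giving Karanen biruwis.
Only *beruwit yields all of Hidila peluwit, Karanen biruwis.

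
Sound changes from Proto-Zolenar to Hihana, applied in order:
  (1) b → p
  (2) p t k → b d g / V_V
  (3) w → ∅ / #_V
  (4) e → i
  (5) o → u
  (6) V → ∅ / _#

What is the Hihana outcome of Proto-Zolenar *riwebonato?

riwibunad

Hihana: start from *riwebonato.
  rule 1 (unconditioned shift): riwebonato → riweponato
  rule 2 (intervocalic voicing): riweponato → riwebonado
  rule 3: no change — riwebonado
  rule 4 (vowel merger): riwebonado → riwibonado
  rule 5 (vowel merger): riwibonado → riwibunadu
  rule 6 (apocope): riwibunadu → riwibunad
  ⇒ Hihana riwibunad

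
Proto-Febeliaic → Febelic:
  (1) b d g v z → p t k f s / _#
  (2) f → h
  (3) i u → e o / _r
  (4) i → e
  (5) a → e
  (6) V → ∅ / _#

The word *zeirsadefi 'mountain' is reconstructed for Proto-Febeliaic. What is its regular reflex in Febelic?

zeersedeh

Febelic: *zeirsadefi > zeirsadehi > zeersadehi > zeersadehe > zeersedehe > zeersedeh  (by unconditioned shift, pre-rhotic lowering, vowel merger, vowel merger, apocope)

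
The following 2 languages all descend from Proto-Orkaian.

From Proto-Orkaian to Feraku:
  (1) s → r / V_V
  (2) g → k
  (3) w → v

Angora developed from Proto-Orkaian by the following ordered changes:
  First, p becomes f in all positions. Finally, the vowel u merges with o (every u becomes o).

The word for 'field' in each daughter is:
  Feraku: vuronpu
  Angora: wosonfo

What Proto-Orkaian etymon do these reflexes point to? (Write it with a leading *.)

Position 6: Feraku has p, Angora has f. Feraku preserves p here (none of its changes turn any other segment into p), so the proto-segment is *p.
Position 2: Feraku has u, Angora has o. Feraku preserves u here (none of its changes turn any other segment into u), so the proto-segment is *u.
Continuing position by position gives *wusonpu; check it forward:
Feraku: *wusonpu > wuronpu > vuronpu  (by rhotacism, unconditioned shift)
Angora: start from *wusonpu.
  rule 1 (unconditioned shift): wusonpu → wusonfu
  rule 2 (vowel merger): wusonfu → wosonfo
  ⇒ Angora wosonfo
*wusonpu is the unique common source.

*wusonpu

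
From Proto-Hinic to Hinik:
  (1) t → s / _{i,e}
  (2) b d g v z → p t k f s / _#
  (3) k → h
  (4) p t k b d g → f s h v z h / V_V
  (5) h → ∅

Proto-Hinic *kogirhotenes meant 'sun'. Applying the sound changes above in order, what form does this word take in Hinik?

oirosenes

Hinik: *kogirhotenes > kogirhosenes > hogirhosenes > hohirhosenes > oirosenes  (by palatalisation, unconditioned shift, intervocalic lenition, h-loss)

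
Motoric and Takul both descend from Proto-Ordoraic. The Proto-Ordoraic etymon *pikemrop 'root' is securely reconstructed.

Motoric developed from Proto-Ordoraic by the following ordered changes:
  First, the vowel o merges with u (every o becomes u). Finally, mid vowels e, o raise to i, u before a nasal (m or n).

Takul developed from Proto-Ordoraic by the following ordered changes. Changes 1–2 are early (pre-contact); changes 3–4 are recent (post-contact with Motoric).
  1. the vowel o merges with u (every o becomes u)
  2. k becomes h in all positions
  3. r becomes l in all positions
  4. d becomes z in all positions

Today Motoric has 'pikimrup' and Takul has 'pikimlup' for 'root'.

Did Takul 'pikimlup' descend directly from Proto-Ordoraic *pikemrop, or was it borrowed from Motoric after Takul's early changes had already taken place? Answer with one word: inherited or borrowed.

If inherited, *pikemrop would pass through all of Takul's changes:
Takul: start from *pikemrop.
  rule 1 (vowel merger): pikemrop → pikemrup
  rule 2 (unconditioned shift): pikemrup → pihemrup
  rule 3 (unconditioned shift): pihemrup → pihemlup
  rule 4: no change — pihemlup
  ⇒ Takul pihemlup
If borrowed from Motoric 'pikimrup' after the early changes, it would undergo only the recent ones:
  rule 3 (unconditioned shift): pikimrup → pikimlup
  rule 4 (unconditioned shift): no change (pikimlup)
  ⇒ as a loan: pikimlup
Takul 'pikimlup' matches the loan outcome 'pikimlup', not the inherited 'pihemlup' — it skipped the early Takul changes, so it was borrowed from Motoric.

borrowed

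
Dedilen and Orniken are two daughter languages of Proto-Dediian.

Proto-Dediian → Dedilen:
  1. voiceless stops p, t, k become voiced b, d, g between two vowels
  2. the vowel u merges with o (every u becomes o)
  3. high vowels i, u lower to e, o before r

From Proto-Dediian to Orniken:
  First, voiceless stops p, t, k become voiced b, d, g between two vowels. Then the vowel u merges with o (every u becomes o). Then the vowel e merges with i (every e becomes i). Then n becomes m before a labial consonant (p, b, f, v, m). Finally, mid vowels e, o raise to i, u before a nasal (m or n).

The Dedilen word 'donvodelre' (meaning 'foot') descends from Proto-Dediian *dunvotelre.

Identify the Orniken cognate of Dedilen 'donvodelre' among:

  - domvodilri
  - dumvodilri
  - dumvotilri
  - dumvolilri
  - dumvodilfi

Orniken: start from *dunvotelre.
  rule 1 (intervocalic voicing): dunvotelre → dunvodelre
  rule 2 (vowel merger): dunvodelre → donvodelre
  rule 3 (vowel merger): donvodelre → donvodilri
  rule 4 (nasal place assimilation): donvodilri → domvodilri
  rule 5 (pre-nasal raising): domvodilri → dumvodilri
  ⇒ Orniken dumvodilri

dumvodilri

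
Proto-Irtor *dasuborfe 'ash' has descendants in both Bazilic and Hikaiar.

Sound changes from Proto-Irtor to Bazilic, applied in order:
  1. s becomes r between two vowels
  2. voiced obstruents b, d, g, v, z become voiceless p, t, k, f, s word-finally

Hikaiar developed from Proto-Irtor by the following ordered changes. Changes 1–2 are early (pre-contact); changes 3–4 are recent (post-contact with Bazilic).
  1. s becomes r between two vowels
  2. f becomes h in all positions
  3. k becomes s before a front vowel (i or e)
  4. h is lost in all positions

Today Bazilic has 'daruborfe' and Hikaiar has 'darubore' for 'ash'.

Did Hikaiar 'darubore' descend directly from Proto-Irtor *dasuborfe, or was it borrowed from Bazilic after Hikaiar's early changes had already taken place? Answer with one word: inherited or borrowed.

If inherited, *dasuborfe would pass through all of Hikaiar's changes:
Hikaiar: *dasuborfe > daruborfe > daruborhe > darubore  (by rhotacism, unconditioned shift, h-loss)
If borrowed from Bazilic 'daruborfe' after the early changes, it would undergo only the recent ones:
  rule 3 (palatalisation): no change (daruborfe)
  rule 4 (h-loss): no change (daruborfe)
  ⇒ as a loan: daruborfe
Hikaiar 'darubore' matches the inherited outcome exactly, so it is an inherited cognate, not a loan.

inherited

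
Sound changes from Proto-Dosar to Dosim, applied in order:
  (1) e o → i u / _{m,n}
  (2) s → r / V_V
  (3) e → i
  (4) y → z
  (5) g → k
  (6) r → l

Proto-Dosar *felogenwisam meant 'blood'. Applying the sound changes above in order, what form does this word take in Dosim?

filokinwilam

Dosim: *felogenwisam > feloginwisam > feloginwiram > filoginwiram > filokinwiram > filokinwilam  (by pre-nasal raising, rhotacism, vowel merger, unconditioned shift, unconditioned shift)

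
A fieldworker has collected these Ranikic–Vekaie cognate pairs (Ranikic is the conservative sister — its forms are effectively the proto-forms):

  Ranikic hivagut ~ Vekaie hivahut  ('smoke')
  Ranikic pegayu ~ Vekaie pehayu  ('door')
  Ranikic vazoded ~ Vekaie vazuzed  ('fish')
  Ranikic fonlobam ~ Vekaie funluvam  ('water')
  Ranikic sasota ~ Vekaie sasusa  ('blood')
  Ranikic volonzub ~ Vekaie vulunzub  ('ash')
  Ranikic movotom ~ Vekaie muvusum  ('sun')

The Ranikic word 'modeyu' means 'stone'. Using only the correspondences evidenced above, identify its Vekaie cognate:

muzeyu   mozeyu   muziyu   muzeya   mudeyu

muzeyu

vazoded ~ vazuzed, sasota ~ sasusa — Ranikic o corresponds to Vekaie u after a consonant, before a consonant other than r, m, n, p, b, f, v.
vazoded ~ vazuzed — Ranikic d corresponds to Vekaie z between vowels (before a front vowel).
Applying these to Ranikic 'modeyu':
  modeyu → mudeyu   (o→u after a consonant, before a consonant other than r, m, n, p, b, f, v)
  mudeyu → muzeyu   (d→z between vowels (before a front vowel))
So the Vekaie cognate is 'muzeyu'.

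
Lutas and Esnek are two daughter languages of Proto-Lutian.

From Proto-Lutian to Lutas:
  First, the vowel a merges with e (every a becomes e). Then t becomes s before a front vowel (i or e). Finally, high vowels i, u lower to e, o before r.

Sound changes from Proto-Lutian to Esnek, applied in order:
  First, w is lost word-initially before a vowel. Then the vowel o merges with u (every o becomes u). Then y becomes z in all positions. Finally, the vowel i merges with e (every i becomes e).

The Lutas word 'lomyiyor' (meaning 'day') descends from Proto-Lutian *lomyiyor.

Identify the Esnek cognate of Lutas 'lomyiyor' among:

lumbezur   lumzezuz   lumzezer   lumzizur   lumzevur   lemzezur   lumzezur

Esnek: *lomyiyor
  lomyiyor (rule 1 does not apply)
  lomyiyor → lumyiyur   [vowel merger]
  lumyiyur → lumzizur   [unconditioned shift]
  lumzizur → lumzezur   [vowel merger]
  giving Esnek lumzezur.

lumzezur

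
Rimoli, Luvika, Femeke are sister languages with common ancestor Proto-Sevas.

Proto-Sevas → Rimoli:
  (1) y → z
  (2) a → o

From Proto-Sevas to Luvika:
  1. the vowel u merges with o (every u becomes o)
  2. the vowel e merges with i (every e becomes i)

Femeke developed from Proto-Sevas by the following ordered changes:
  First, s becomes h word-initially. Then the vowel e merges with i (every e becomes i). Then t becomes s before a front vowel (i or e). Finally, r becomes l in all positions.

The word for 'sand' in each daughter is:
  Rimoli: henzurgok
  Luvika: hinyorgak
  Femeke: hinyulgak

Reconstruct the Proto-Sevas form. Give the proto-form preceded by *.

*henyurgak

Position 8: Rimoli has o, Luvika has a, Femeke has a. Luvika preserves a here (none of its changes turn any other segment into a), so the proto-segment is *a.
Position 4: Rimoli has z, Luvika has y, Femeke has y. Luvika preserves y here (none of its changes turn any other segment into y), so the proto-segment is *y.
Continuing position by position gives *henyurgak; check it forward:
Rimoli: *henyurgak > henzurgak > henzurgok  (by unconditioned shift, vowel merger)
Luvika: start from *henyurgak.
  rule 1 (vowel merger): henyurgak → henyorgak
  rule 2 (vowel merger): henyorgak → hinyorgak
  ⇒ Luvika hinyorgak
Femeke: *henyurgak
  henyurgak (rule 1 does not apply)
  henyurgak → hinyurgak   [vowel merger]
  hinyurgak (rule 3 does not apply)
  hinyurgak → hinyulgak   [unconditioned shift]
  giving Femeke hinyulgak.
Only *henyurgak yields all of Rimoli henzurgok, Luvika hinyorgak, Femeke hinyulgak.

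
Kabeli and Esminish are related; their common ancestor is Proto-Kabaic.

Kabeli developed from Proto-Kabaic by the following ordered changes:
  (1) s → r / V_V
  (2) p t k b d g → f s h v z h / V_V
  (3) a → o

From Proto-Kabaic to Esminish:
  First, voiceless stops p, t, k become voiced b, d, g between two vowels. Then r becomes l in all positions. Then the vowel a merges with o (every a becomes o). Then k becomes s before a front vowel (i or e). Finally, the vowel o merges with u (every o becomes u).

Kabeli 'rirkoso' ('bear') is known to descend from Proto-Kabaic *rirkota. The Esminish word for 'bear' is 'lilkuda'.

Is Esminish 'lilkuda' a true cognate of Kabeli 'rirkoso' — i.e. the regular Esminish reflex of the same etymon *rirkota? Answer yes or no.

no

Derive the expected Esminish reflex of *rirkota:
Esminish: *rirkota > rirkoda > lilkoda > lilkodo > lilkudu  (by intervocalic voicing, unconditioned shift, vowel merger, vowel merger)
The regular Esminish reflex would be 'lilkudu', but the attested form is 'lilkuda'. The correspondence is irregular, so they are not cognates (the Esminish form has a different source).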